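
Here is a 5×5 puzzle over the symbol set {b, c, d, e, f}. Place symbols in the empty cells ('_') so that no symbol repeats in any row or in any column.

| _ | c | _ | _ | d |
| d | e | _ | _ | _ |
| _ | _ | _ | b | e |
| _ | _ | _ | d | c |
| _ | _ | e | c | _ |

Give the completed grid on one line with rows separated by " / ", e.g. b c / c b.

f c b e d / d e c f b / c f d b e / e b f d c / b d e c f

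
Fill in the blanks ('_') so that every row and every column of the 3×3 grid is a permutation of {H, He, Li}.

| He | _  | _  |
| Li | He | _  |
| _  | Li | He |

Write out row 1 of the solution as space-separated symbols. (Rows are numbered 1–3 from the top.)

He H Li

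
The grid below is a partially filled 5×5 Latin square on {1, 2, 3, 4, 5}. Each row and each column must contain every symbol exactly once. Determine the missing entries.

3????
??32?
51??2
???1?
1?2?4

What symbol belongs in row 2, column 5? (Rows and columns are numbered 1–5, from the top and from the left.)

1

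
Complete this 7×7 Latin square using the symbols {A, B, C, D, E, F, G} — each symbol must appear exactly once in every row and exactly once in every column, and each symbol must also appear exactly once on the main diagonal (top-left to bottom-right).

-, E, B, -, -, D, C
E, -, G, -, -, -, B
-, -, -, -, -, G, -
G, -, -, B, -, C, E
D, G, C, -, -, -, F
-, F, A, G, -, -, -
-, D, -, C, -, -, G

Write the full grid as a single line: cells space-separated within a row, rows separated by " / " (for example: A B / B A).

F E B A G D C / E C G D F A B / C B D F E G A / G A F B D C E / D G C E A B F / B F A G C E D / A D E C B F G

(r4,c2) = A
(r6,c6) = E
(r6,c7) = D
(r2,c2) = C
(r3,c2) = B
(r3,c7) = A
(r5,c5) = A
(r5,c6) = B
(r1,c1) = F
(r1,c4) = A
(r1,c5) = G
(r3,c1) = C
(r3,c3) = D
(r4,c3) = F
(r4,c5) = D
(r5,c4) = E
(r6,c1) = B
(r6,c5) = C
(r7,c1) = A
(r7,c3) = E
(r7,c6) = F
(r2,c5) = F
(r2,c6) = A
(r3,c4) = F
(r3,c5) = E
(r7,c5) = B
(r2,c4) = D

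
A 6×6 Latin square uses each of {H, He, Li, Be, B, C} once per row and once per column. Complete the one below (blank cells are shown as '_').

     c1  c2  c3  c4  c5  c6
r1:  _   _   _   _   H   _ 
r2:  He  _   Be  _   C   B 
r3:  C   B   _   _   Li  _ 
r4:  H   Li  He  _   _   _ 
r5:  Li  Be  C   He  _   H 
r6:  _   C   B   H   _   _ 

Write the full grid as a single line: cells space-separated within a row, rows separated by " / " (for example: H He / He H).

B He Li C H Be / He H Be Li C B / C B H Be Li He / H Li He B Be C / Li Be C He B H / Be C B H He Li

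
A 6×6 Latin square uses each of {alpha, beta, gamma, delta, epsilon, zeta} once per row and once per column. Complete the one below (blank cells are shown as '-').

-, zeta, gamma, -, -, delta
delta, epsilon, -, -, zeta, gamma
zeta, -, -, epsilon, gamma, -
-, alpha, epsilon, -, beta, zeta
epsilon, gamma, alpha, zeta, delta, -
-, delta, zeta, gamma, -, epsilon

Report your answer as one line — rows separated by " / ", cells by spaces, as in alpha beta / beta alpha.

alpha zeta gamma beta epsilon delta / delta epsilon beta alpha zeta gamma / zeta beta delta epsilon gamma alpha / gamma alpha epsilon delta beta zeta / epsilon gamma alpha zeta delta beta / beta delta zeta gamma alpha epsilon

Cell (r2,c3): row 2 has {gamma,delta,epsilon,zeta}; column 3 has {alpha,gamma,epsilon,zeta} → beta.
Cell (r2,c4): row 2 has {beta,gamma,delta,epsilon,zeta}; column 4 has {gamma,epsilon,zeta} → alpha.
Cell (r3,c2): row 3 has {gamma,epsilon,zeta}; column 2 has {alpha,gamma,delta,epsilon,zeta} → beta.
Cell (r3,c3): row 3 has {beta,gamma,epsilon,zeta}; column 3 has {alpha,beta,gamma,epsilon,zeta} → delta.
Cell (r3,c6): row 3 has {beta,gamma,delta,epsilon,zeta}; column 6 has {gamma,delta,epsilon,zeta} → alpha.
Cell (r4,c1): row 4 has {alpha,beta,epsilon,zeta}; column 1 has {delta,epsilon,zeta} → gamma.
Cell (r4,c4): row 4 has {alpha,beta,gamma,epsilon,zeta}; column 4 has {alpha,gamma,epsilon,zeta} → delta.
Cell (r5,c6): row 5 has {alpha,gamma,delta,epsilon,zeta}; column 6 has {alpha,gamma,delta,epsilon,zeta} → beta.
Cell (r6,c5): row 6 has {gamma,delta,epsilon,zeta}; column 5 has {beta,gamma,delta,zeta} → alpha.
Cell (r1,c4): row 1 has {gamma,delta,zeta}; column 4 has {alpha,gamma,delta,epsilon,zeta} → beta.
Cell (r1,c5): row 1 has {beta,gamma,delta,zeta}; column 5 has {alpha,beta,gamma,delta,zeta} → epsilon.
Cell (r6,c1): row 6 has {alpha,gamma,delta,epsilon,zeta}; column 1 has {gamma,delta,epsilon,zeta} → beta.
Cell (r1,c1): row 1 has {beta,gamma,delta,epsilon,zeta}; column 1 has {beta,gamma,delta,epsilon,zeta} → alpha.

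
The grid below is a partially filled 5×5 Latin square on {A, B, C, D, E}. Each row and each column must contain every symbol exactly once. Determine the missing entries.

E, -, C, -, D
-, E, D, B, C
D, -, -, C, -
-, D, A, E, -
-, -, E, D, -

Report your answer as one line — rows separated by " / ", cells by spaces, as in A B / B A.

E B C A D / A E D B C / D A B C E / C D A E B / B C E D A

(r1,c4): row 1 has {C,D,E}; column 4 has {B,C,D,E}, so it must be A.
(r2,c1): row 2 has {B,C,D,E}; column 1 has {D,E}, so it must be A.
(r3,c3): row 3 has {C,D}; column 3 has {A,C,D,E}, so it must be B.
(r4,c5): row 4 has {A,D,E}; column 5 has {C,D}, so it must be B.
(r5,c5): row 5 has {D,E}; column 5 has {B,C,D}, so it must be A.
(r1,c2): row 1 has {A,C,D,E}; column 2 has {D,E}, so it must be B.
(r3,c2): row 3 has {B,C,D}; column 2 has {B,D,E}, so it must be A.
(r3,c5): row 3 has {A,B,C,D}; column 5 has {A,B,C,D}, so it must be E.
(r4,c1): row 4 has {A,B,D,E}; column 1 has {A,D,E}, so it must be C.
(r5,c1): row 5 has {A,D,E}; column 1 has {A,C,D,E}, so it must be B.
(r5,c2): row 5 has {A,B,D,E}; column 2 has {A,B,D,E}, so it must be C.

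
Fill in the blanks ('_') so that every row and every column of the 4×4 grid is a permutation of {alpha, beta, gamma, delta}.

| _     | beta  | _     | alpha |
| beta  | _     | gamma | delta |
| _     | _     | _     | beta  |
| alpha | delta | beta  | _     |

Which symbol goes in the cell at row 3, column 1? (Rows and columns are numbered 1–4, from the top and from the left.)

delta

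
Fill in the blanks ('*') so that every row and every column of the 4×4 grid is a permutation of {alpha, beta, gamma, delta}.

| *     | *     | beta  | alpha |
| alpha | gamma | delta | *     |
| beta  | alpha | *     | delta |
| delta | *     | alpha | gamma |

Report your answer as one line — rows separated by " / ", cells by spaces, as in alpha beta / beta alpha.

(r1,c1): row 1 has {alpha,beta}; column 1 has {alpha,beta,delta}, so it must be gamma.
(r1,c2): row 1 has {alpha,beta,gamma}; column 2 has {alpha,gamma}, so it must be delta.
(r2,c4): row 2 has {alpha,gamma,delta}; column 4 has {alpha,gamma,delta}, so it must be beta.
(r3,c3): row 3 has {alpha,beta,delta}; column 3 has {alpha,beta,delta}, so it must be gamma.
(r4,c2): row 4 has {alpha,gamma,delta}; column 2 has {alpha,gamma,delta}, so it must be beta.

gamma delta beta alpha / alpha gamma delta beta / beta alpha gamma delta / delta beta alpha gamma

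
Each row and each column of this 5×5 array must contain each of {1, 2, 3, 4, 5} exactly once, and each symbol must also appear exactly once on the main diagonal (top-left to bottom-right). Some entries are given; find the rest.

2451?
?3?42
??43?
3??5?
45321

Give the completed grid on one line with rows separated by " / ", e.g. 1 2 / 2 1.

2 4 5 1 3 / 5 3 1 4 2 / 1 2 4 3 5 / 3 1 2 5 4 / 4 5 3 2 1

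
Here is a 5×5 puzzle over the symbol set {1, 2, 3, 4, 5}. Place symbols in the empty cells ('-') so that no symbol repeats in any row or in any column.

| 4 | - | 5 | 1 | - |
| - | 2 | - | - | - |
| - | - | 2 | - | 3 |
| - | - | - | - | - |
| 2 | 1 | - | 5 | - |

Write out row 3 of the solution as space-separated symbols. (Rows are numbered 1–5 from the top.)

At row 1, column 2: row 1 has {1,4,5}; column 2 has {1,2}; that leaves 3.
At row 1, column 5: row 1 has {1,3,4,5}; column 5 has {3}; that leaves 2.
At row 3, column 4: row 3 has {2,3}; column 4 has {1,5}; that leaves 4.
At row 5, column 5: row 5 has {1,2,5}; column 5 has {2,3}; that leaves 4.
At row 2, column 4: row 2 has {2}; column 4 has {1,4,5}; that leaves 3.
At row 3, column 2: row 3 has {2,3,4}; column 2 has {1,2,3}; that leaves 5.
At row 4, column 2: row 4 is empty so far; column 2 has {1,2,3,5}; that leaves 4.
At row 4, column 4: row 4 has {4}; column 4 has {1,3,4,5}; that leaves 2.
At row 5, column 3: row 5 has {1,2,4,5}; column 3 has {2,5}; that leaves 3.
At row 3, column 1: row 3 has {2,3,4,5}; column 1 has {2,4}; that leaves 1.

1 5 2 4 3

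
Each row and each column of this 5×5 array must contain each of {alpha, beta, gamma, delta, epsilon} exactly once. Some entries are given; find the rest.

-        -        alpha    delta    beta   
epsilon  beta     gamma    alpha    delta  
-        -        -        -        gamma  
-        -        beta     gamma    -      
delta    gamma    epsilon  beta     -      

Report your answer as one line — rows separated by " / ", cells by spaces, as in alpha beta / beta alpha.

row 1 has {alpha,beta,delta}; column 1 has {delta,epsilon} — only gamma is left for (r1,c1).
row 1 has {alpha,beta,gamma,delta}; column 2 has {beta,gamma} — only epsilon is left for (r1,c2).
row 3 has {gamma}; column 3 has {alpha,beta,gamma,epsilon} — only delta is left for (r3,c3).
row 3 has {gamma,delta}; column 4 has {alpha,beta,gamma,delta} — only epsilon is left for (r3,c4).
row 4 has {beta,gamma}; column 1 has {gamma,delta,epsilon} — only alpha is left for (r4,c1).
row 4 has {alpha,beta,gamma}; column 2 has {beta,gamma,epsilon} — only delta is left for (r4,c2).
row 4 has {alpha,beta,gamma,delta}; column 5 has {beta,gamma,delta} — only epsilon is left for (r4,c5).
row 5 has {beta,gamma,delta,epsilon}; column 5 has {beta,gamma,delta,epsilon} — only alpha is left for (r5,c5).
row 3 has {gamma,delta,epsilon}; column 1 has {alpha,gamma,delta,epsilon} — only beta is left for (r3,c1).
row 3 has {beta,gamma,delta,epsilon}; column 2 has {beta,gamma,delta,epsilon} — only alpha is left for (r3,c2).

gamma epsilon alpha delta beta / epsilon beta gamma alpha delta / beta alpha delta epsilon gamma / alpha delta beta gamma epsilon / delta gamma epsilon beta alpha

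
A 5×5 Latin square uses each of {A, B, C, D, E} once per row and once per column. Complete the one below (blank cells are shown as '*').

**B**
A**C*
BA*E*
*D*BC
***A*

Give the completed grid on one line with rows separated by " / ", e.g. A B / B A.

C E B D A / A B D C E / B A C E D / E D A B C / D C E A B

At row 1, column 4: row 1 has {B}; column 4 has {A,B,C,E}; that leaves D.
At row 3, column 5: row 3 has {A,B,E}; column 5 has {C}; that leaves D.
At row 4, column 1: row 4 has {B,C,D}; column 1 has {A,B}; that leaves E.
At row 4, column 3: row 4 has {B,C,D,E}; column 3 has {B}; that leaves A.
At row 1, column 1: row 1 has {B,D}; column 1 has {A,B,E}; that leaves C.
At row 1, column 2: row 1 has {B,C,D}; column 2 has {A,D}; that leaves E.
At row 1, column 5: row 1 has {B,C,D,E}; column 5 has {C,D}; that leaves A.
At row 2, column 2: row 2 has {A,C}; column 2 has {A,D,E}; that leaves B.
At row 2, column 5: row 2 has {A,B,C}; column 5 has {A,C,D}; that leaves E.
At row 3, column 3: row 3 has {A,B,D,E}; column 3 has {A,B}; that leaves C.
At row 5, column 1: row 5 has {A}; column 1 has {A,B,C,E}; that leaves D.
At row 5, column 2: row 5 has {A,D}; column 2 has {A,B,D,E}; that leaves C.
At row 5, column 3: row 5 has {A,C,D}; column 3 has {A,B,C}; that leaves E.
At row 5, column 5: row 5 has {A,C,D,E}; column 5 has {A,C,D,E}; that leaves B.
At row 2, column 3: row 2 has {A,B,C,E}; column 3 has {A,B,C,E}; that leaves D.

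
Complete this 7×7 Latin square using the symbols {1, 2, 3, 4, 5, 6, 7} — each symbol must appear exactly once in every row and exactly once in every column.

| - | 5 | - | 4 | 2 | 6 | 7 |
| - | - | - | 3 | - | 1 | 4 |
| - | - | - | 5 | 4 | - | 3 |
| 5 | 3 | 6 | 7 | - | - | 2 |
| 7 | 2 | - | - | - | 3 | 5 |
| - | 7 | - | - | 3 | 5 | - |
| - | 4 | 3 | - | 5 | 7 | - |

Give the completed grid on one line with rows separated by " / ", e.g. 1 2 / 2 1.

(r1,c3) = 1
(r2,c2) = 6
(r2,c5) = 7
(r3,c2) = 1
(r3,c6) = 2
(r4,c5) = 1
(r4,c6) = 4
(r5,c3) = 4
(r5,c5) = 6
(r6,c3) = 2
(r1,c1) = 3
(r2,c1) = 2
(r2,c3) = 5
(r3,c1) = 6
(r3,c3) = 7
(r5,c4) = 1
(r6,c4) = 6
(r6,c7) = 1
(r7,c1) = 1
(r7,c4) = 2
(r7,c7) = 6
(r6,c1) = 4

3 5 1 4 2 6 7 / 2 6 5 3 7 1 4 / 6 1 7 5 4 2 3 / 5 3 6 7 1 4 2 / 7 2 4 1 6 3 5 / 4 7 2 6 3 5 1 / 1 4 3 2 5 7 6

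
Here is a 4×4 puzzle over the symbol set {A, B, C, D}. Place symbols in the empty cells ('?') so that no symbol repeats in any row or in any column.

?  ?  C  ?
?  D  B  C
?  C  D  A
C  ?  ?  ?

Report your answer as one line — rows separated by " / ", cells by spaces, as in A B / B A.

D A C B / A D B C / B C D A / C B A D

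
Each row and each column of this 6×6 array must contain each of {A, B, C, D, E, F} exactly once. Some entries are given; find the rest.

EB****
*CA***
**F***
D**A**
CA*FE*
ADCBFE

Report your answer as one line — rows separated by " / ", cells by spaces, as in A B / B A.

E B D C A F / F C A E D B / B E F D C A / D F E A B C / C A B F E D / A D C B F E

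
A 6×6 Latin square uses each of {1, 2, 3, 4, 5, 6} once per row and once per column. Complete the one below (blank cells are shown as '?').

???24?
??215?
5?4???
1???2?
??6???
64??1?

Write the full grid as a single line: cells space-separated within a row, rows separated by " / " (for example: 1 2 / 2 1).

3 5 1 2 4 6 / 4 6 2 1 5 3 / 5 2 4 3 6 1 / 1 3 5 6 2 4 / 2 1 6 4 3 5 / 6 4 3 5 1 2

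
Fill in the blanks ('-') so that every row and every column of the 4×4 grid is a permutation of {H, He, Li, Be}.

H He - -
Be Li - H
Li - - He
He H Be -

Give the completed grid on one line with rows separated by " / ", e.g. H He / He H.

At row 1, column 3: row 1 has {H,He}; column 3 has {Be}; that leaves Li.
At row 1, column 4: row 1 has {H,He,Li}; column 4 has {H,He}; that leaves Be.
At row 2, column 3: row 2 has {H,Li,Be}; column 3 has {Li,Be}; that leaves He.
At row 3, column 2: row 3 has {He,Li}; column 2 has {H,He,Li}; that leaves Be.
At row 3, column 3: row 3 has {He,Li,Be}; column 3 has {He,Li,Be}; that leaves H.
At row 4, column 4: row 4 has {H,He,Be}; column 4 has {H,He,Be}; that leaves Li.

H He Li Be / Be Li He H / Li Be H He / He H Be Li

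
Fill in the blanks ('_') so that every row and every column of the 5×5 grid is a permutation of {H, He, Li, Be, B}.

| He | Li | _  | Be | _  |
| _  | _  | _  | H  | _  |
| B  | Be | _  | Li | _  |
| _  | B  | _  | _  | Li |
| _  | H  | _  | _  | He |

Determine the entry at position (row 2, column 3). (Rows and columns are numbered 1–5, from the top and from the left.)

At row 2, column 2: row 2 has {H}; column 2 has {H,Li,Be,B}; that leaves He.
At row 3, column 5: row 3 has {Li,Be,B}; column 5 has {He,Li}; that leaves H.
At row 4, column 4: row 4 has {Li,B}; column 4 has {H,Li,Be}; that leaves He.
At row 5, column 4: row 5 has {H,He}; column 4 has {H,He,Li,Be}; that leaves B.
At row 1, column 5: row 1 has {He,Li,Be}; column 5 has {H,He,Li}; that leaves B.
At row 2, column 5: row 2 has {H,He}; column 5 has {H,He,Li,B}; that leaves Be.
At row 3, column 3: row 3 has {H,Li,Be,B}; column 3 is empty so far; that leaves He.
At row 1, column 3: row 1 has {He,Li,Be,B}; column 3 has {He}; that leaves H.
At row 2, column 1: row 2 has {H,He,Be}; column 1 has {He,B}; that leaves Li.
At row 2, column 3: row 2 has {H,He,Li,Be}; column 3 has {H,He}; that leaves B.

B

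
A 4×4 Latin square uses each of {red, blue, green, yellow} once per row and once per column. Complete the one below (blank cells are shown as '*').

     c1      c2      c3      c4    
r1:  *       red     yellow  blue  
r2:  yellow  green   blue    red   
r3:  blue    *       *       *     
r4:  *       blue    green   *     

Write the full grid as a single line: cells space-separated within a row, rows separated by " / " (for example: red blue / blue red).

At row 1, column 1: row 1 has {red,blue,yellow}; column 1 has {blue,yellow}; that leaves green.
At row 3, column 2: row 3 has {blue}; column 2 has {red,blue,green}; that leaves yellow.
At row 3, column 3: row 3 has {blue,yellow}; column 3 has {blue,green,yellow}; that leaves red.
At row 3, column 4: row 3 has {red,blue,yellow}; column 4 has {red,blue}; that leaves green.
At row 4, column 1: row 4 has {blue,green}; column 1 has {blue,green,yellow}; that leaves red.
At row 4, column 4: row 4 has {red,blue,green}; column 4 has {red,blue,green}; that leaves yellow.

green red yellow blue / yellow green blue red / blue yellow red green / red blue green yellow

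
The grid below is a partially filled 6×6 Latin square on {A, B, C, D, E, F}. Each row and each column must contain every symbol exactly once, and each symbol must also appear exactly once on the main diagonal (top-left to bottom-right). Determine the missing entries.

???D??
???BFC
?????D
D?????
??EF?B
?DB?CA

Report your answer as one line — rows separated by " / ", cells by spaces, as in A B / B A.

B F C D A E / A E D B F C / E C F A B D / D B A C E F / C A E F D B / F D B E C A

At row 2, column 2: row 2 has {B,C,F}; column 2 has {D}; the diagonal has {A}; that leaves E.
At row 4, column 4: row 4 has {D}; column 4 has {B,D,F}; the diagonal has {A,E}; that leaves C.
At row 5, column 5: row 5 has {B,E,F}; column 5 has {C,F}; the diagonal has {A,C,E}; that leaves D.
At row 6, column 4: row 6 has {A,B,C,D}; column 4 has {B,C,D,F}; that leaves E.
At row 2, column 1: row 2 has {B,C,E,F}; column 1 has {D}; that leaves A.
At row 2, column 3: row 2 has {A,B,C,E,F}; column 3 has {B,E}; that leaves D.
At row 3, column 3: row 3 has {D}; column 3 has {B,D,E}; the diagonal has {A,C,D,E}; that leaves F.
At row 3, column 4: row 3 has {D,F}; column 4 has {B,C,D,E,F}; that leaves A.
At row 4, column 3: row 4 has {C,D}; column 3 has {B,D,E,F}; that leaves A.
At row 5, column 1: row 5 has {B,D,E,F}; column 1 has {A,D}; that leaves C.
At row 5, column 2: row 5 has {B,C,D,E,F}; column 2 has {D,E}; that leaves A.
At row 6, column 1: row 6 has {A,B,C,D,E}; column 1 has {A,C,D}; that leaves F.
At row 1, column 1: row 1 has {D}; column 1 has {A,C,D,F}; the diagonal has {A,C,D,E,F}; that leaves B.
At row 1, column 3: row 1 has {B,D}; column 3 has {A,B,D,E,F}; that leaves C.
At row 3, column 1: row 3 has {A,D,F}; column 1 has {A,B,C,D,F}; that leaves E.
At row 3, column 5: row 3 has {A,D,E,F}; column 5 has {C,D,F}; that leaves B.
At row 4, column 5: row 4 has {A,C,D}; column 5 has {B,C,D,F}; that leaves E.
At row 4, column 6: row 4 has {A,C,D,E}; column 6 has {A,B,C,D}; that leaves F.
At row 1, column 2: row 1 has {B,C,D}; column 2 has {A,D,E}; that leaves F.
At row 1, column 5: row 1 has {B,C,D,F}; column 5 has {B,C,D,E,F}; that leaves A.
At row 1, column 6: row 1 has {A,B,C,D,F}; column 6 has {A,B,C,D,F}; that leaves E.
At row 3, column 2: row 3 has {A,B,D,E,F}; column 2 has {A,D,E,F}; that leaves C.
At row 4, column 2: row 4 has {A,C,D,E,F}; column 2 has {A,C,D,E,F}; that leaves B.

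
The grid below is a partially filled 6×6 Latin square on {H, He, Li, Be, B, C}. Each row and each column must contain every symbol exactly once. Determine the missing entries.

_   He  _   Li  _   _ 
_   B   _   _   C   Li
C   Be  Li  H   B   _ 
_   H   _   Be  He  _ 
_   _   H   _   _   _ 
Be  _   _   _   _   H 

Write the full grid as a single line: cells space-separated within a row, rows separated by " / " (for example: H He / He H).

B He C Li H Be / H B Be He C Li / C Be Li H B He / Li H B Be He C / He Li H C Be B / Be C He B Li H

(r2,c4): row 2 has {Li,B,C}; column 4 has {H,Li,Be}, so it must be He.
(r3,c6): row 3 has {H,Li,Be,B,C}; column 6 has {H,Li}, so it must be He.
(r6,c5): row 6 has {H,Be}; column 5 has {He,B,C}, so it must be Li.
(r2,c1): row 2 has {He,Li,B,C}; column 1 has {Be,C}, so it must be H.
(r2,c3): row 2 has {H,He,Li,B,C}; column 3 has {H,Li}, so it must be Be.
(r5,c5): row 5 has {H}; column 5 has {He,Li,B,C}, so it must be Be.
(r6,c2): row 6 has {H,Li,Be}; column 2 has {H,He,Be,B}, so it must be C.
(r6,c4): row 6 has {H,Li,Be,C}; column 4 has {H,He,Li,Be}, so it must be B.
(r1,c1): row 1 has {He,Li}; column 1 has {H,Be,C}, so it must be B.
(r1,c3): row 1 has {He,Li,B}; column 3 has {H,Li,Be}, so it must be C.
(r1,c5): row 1 has {He,Li,B,C}; column 5 has {He,Li,Be,B,C}, so it must be H.
(r1,c6): row 1 has {H,He,Li,B,C}; column 6 has {H,He,Li}, so it must be Be.
(r4,c1): row 4 has {H,He,Be}; column 1 has {H,Be,B,C}, so it must be Li.
(r4,c3): row 4 has {H,He,Li,Be}; column 3 has {H,Li,Be,C}, so it must be B.
(r4,c6): row 4 has {H,He,Li,Be,B}; column 6 has {H,He,Li,Be}, so it must be C.
(r5,c1): row 5 has {H,Be}; column 1 has {H,Li,Be,B,C}, so it must be He.
(r5,c2): row 5 has {H,He,Be}; column 2 has {H,He,Be,B,C}, so it must be Li.
(r5,c4): row 5 has {H,He,Li,Be}; column 4 has {H,He,Li,Be,B}, so it must be C.
(r5,c6): row 5 has {H,He,Li,Be,C}; column 6 has {H,He,Li,Be,C}, so it must be B.
(r6,c3): row 6 has {H,Li,Be,B,C}; column 3 has {H,Li,Be,B,C}, so it must be He.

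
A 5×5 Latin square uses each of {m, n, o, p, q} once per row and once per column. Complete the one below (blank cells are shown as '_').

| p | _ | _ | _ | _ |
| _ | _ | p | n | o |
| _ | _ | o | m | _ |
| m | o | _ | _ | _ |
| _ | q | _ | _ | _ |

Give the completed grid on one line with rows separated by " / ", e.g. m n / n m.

p n q o m / q m p n o / n p o m q / m o n q p / o q m p n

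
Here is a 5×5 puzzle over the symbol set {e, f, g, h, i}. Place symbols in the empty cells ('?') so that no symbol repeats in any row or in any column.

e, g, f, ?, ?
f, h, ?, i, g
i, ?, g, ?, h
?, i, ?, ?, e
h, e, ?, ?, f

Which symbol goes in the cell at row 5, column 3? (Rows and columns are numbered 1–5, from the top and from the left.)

i

(r1,c4): row 1 has {e,f,g}; column 4 has {i}, so it must be h.
(r1,c5): row 1 has {e,f,g,h}; column 5 has {e,f,g,h}, so it must be i.
(r2,c3): row 2 has {f,g,h,i}; column 3 has {f,g}, so it must be e.
(r3,c2): row 3 has {g,h,i}; column 2 has {e,g,h,i}, so it must be f.
(r3,c4): row 3 has {f,g,h,i}; column 4 has {h,i}, so it must be e.
(r4,c1): row 4 has {e,i}; column 1 has {e,f,h,i}, so it must be g.
(r4,c3): row 4 has {e,g,i}; column 3 has {e,f,g}, so it must be h.
(r4,c4): row 4 has {e,g,h,i}; column 4 has {e,h,i}, so it must be f.
(r5,c3): row 5 has {e,f,h}; column 3 has {e,f,g,h}, so it must be i.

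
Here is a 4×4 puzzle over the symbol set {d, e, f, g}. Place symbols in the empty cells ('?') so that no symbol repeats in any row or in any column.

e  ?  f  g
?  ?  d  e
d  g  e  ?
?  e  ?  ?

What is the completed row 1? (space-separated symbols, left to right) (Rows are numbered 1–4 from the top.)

e d f g

Cell (r1,c2): row 1 has {e,f,g}; column 2 has {e,g} → d.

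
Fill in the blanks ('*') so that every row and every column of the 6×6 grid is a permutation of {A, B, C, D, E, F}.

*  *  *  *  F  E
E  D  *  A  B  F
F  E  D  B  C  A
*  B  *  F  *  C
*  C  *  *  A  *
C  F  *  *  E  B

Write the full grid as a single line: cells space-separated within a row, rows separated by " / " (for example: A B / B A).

D A B C F E / E D C A B F / F E D B C A / A B E F D C / B C F E A D / C F A D E B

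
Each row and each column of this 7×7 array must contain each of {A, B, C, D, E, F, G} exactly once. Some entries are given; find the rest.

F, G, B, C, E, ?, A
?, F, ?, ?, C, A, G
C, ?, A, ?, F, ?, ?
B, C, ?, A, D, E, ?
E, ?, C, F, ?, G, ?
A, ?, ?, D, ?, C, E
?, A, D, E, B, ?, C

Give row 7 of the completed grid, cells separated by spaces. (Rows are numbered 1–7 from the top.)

(r1,c6) = D
(r2,c1) = D
(r2,c3) = E
(r2,c4) = B
(r3,c4) = G
(r3,c6) = B
(r3,c7) = D
(r4,c7) = F
(r5,c5) = A
(r5,c7) = B
(r6,c2) = B
(r6,c5) = G
(r7,c1) = G
(r7,c6) = F

G A D E B F C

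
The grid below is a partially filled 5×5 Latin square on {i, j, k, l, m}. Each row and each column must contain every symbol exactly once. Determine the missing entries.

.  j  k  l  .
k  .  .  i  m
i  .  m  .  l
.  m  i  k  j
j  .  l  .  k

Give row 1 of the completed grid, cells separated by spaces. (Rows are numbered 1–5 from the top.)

m j k l i

(r1,c1): row 1 has {j,k,l}; column 1 has {i,j,k}, so it must be m.
(r1,c5): row 1 has {j,k,l,m}; column 5 has {j,k,l,m}, so it must be i.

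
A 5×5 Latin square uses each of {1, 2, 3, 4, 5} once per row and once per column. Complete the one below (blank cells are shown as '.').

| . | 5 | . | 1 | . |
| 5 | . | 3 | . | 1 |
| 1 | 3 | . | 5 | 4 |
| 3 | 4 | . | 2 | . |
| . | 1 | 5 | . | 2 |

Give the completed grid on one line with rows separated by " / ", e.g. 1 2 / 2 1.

(r1,c5) = 3
(r2,c2) = 2
(r2,c4) = 4
(r3,c3) = 2
(r4,c3) = 1
(r4,c5) = 5
(r5,c1) = 4
(r5,c4) = 3
(r1,c1) = 2
(r1,c3) = 4

2 5 4 1 3 / 5 2 3 4 1 / 1 3 2 5 4 / 3 4 1 2 5 / 4 1 5 3 2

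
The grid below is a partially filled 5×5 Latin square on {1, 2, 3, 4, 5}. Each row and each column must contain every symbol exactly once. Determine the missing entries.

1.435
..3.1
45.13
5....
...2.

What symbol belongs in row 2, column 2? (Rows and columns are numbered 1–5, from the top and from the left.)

(r1,c2) = 2
(r2,c1) = 2
(r2,c2) = 4

4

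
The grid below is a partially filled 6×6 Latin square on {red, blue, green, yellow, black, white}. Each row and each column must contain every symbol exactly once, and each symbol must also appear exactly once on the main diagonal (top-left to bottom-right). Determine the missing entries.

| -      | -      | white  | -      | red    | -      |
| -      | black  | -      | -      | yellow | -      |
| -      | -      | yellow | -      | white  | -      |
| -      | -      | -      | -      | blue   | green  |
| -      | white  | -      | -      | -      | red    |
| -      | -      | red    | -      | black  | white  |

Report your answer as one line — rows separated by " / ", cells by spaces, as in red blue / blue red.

blue green white black red yellow / red black green white yellow blue / green red yellow blue white black / white yellow black red blue green / black white blue yellow green red / yellow blue red green black white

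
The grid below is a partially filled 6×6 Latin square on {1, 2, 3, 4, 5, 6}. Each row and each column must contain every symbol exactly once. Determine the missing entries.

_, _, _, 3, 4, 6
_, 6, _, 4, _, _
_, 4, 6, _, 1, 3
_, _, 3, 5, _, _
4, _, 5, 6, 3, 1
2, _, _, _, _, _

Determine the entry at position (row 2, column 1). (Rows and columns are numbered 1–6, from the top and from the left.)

3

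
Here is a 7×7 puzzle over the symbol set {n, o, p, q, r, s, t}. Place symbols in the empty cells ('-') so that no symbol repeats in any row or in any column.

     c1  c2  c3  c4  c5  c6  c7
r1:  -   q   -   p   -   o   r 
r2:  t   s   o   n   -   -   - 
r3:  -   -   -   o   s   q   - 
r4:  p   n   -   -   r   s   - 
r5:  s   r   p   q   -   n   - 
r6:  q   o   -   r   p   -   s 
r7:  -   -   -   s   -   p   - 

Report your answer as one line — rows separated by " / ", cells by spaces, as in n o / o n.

n q s p t o r / t s o n q r p / r p t o s q n / p n q t r s o / s r p q o n t / q o n r p t s / o t r s n p q

(r1,c1): row 1 has {o,p,q,r}; column 1 has {p,q,s,t}, so it must be n.
(r1,c5): row 1 has {n,o,p,q,r}; column 5 has {p,r,s}, so it must be t.
(r2,c5): row 2 has {n,o,s,t}; column 5 has {p,r,s,t}, so it must be q.
(r2,c6): row 2 has {n,o,q,s,t}; column 6 has {n,o,p,q,s}, so it must be r.
(r2,c7): row 2 has {n,o,q,r,s,t}; column 7 has {r,s}, so it must be p.
(r3,c1): row 3 has {o,q,s}; column 1 has {n,p,q,s,t}, so it must be r.
(r4,c4): row 4 has {n,p,r,s}; column 4 has {n,o,p,q,r,s}, so it must be t.
(r5,c5): row 5 has {n,p,q,r,s}; column 5 has {p,q,r,s,t}, so it must be o.
(r5,c7): row 5 has {n,o,p,q,r,s}; column 7 has {p,r,s}, so it must be t.
(r6,c6): row 6 has {o,p,q,r,s}; column 6 has {n,o,p,q,r,s}, so it must be t.
(r7,c1): row 7 has {p,s}; column 1 has {n,p,q,r,s,t}, so it must be o.
(r7,c2): row 7 has {o,p,s}; column 2 has {n,o,q,r,s}, so it must be t.
(r7,c5): row 7 has {o,p,s,t}; column 5 has {o,p,q,r,s,t}, so it must be n.
(r7,c7): row 7 has {n,o,p,s,t}; column 7 has {p,r,s,t}, so it must be q.
(r1,c3): row 1 has {n,o,p,q,r,t}; column 3 has {o,p}, so it must be s.
(r3,c2): row 3 has {o,q,r,s}; column 2 has {n,o,q,r,s,t}, so it must be p.
(r3,c7): row 3 has {o,p,q,r,s}; column 7 has {p,q,r,s,t}, so it must be n.
(r4,c3): row 4 has {n,p,r,s,t}; column 3 has {o,p,s}, so it must be q.
(r4,c7): row 4 has {n,p,q,r,s,t}; column 7 has {n,p,q,r,s,t}, so it must be o.
(r6,c3): row 6 has {o,p,q,r,s,t}; column 3 has {o,p,q,s}, so it must be n.
(r7,c3): row 7 has {n,o,p,q,s,t}; column 3 has {n,o,p,q,s}, so it must be r.
(r3,c3): row 3 has {n,o,p,q,r,s}; column 3 has {n,o,p,q,r,s}, so it must be t.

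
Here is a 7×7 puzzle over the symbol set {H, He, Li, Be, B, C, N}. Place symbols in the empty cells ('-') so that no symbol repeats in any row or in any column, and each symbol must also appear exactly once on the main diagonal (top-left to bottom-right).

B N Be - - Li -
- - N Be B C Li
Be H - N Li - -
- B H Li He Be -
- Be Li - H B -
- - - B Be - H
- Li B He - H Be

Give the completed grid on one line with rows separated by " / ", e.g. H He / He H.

B N Be H C Li He / H He N Be B C Li / Be H C N Li He B / N B H Li He Be C / He Be Li C H B N / Li C He B Be N H / C Li B He N H Be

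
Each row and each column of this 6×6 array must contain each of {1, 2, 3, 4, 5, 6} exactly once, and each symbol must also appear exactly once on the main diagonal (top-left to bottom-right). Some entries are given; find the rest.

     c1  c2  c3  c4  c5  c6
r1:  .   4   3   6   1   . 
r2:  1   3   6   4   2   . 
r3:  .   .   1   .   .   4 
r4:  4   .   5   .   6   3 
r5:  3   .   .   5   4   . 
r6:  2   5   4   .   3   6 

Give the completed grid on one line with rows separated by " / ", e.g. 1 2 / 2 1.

5 4 3 6 1 2 / 1 3 6 4 2 5 / 6 2 1 3 5 4 / 4 1 5 2 6 3 / 3 6 2 5 4 1 / 2 5 4 1 3 6

row 1 has {1,3,4,6}; column 1 has {1,2,3,4}; the diagonal has {1,3,4,6} — only 5 is left for (r1,c1).
row 1 has {1,3,4,5,6}; column 6 has {3,4,6} — only 2 is left for (r1,c6).
row 2 has {1,2,3,4,6}; column 6 has {2,3,4,6} — only 5 is left for (r2,c6).
row 3 has {1,4}; column 1 has {1,2,3,4,5} — only 6 is left for (r3,c1).
row 3 has {1,4,6}; column 2 has {3,4,5} — only 2 is left for (r3,c2).
row 3 has {1,2,4,6}; column 4 has {4,5,6} — only 3 is left for (r3,c4).
row 3 has {1,2,3,4,6}; column 5 has {1,2,3,4,6} — only 5 is left for (r3,c5).
row 4 has {3,4,5,6}; column 2 has {2,3,4,5} — only 1 is left for (r4,c2).
row 4 has {1,3,4,5,6}; column 4 has {3,4,5,6}; the diagonal has {1,3,4,5,6} — only 2 is left for (r4,c4).
row 5 has {3,4,5}; column 2 has {1,2,3,4,5} — only 6 is left for (r5,c2).
row 5 has {3,4,5,6}; column 3 has {1,3,4,5,6} — only 2 is left for (r5,c3).
row 5 has {2,3,4,5,6}; column 6 has {2,3,4,5,6} — only 1 is left for (r5,c6).
row 6 has {2,3,4,5,6}; column 4 has {2,3,4,5,6} — only 1 is left for (r6,c4).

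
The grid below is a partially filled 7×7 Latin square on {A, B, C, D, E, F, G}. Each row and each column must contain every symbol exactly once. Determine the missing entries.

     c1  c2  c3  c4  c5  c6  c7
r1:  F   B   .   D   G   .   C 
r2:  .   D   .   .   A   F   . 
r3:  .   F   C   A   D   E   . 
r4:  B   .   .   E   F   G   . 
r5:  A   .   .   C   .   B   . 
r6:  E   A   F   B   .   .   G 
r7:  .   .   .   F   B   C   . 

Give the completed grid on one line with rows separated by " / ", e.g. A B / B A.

(r1,c6) = A
(r2,c4) = G
(r3,c1) = G
(r3,c7) = B
(r4,c2) = C
(r5,c5) = E
(r6,c5) = C
(r6,c6) = D
(r7,c1) = D
(r1,c3) = E
(r2,c1) = C
(r2,c3) = B
(r2,c7) = E
(r5,c2) = G
(r5,c3) = D
(r5,c7) = F
(r7,c2) = E
(r7,c7) = A
(r4,c3) = A
(r4,c7) = D
(r7,c3) = G

F B E D G A C / C D B G A F E / G F C A D E B / B C A E F G D / A G D C E B F / E A F B C D G / D E G F B C A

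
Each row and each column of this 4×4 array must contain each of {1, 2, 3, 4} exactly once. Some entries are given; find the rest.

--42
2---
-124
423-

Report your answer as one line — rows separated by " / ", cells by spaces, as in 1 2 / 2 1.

1 3 4 2 / 2 4 1 3 / 3 1 2 4 / 4 2 3 1

row 1 has {2,4}; column 2 has {1,2} — only 3 is left for (r1,c2).
row 2 has {2}; column 2 has {1,2,3} — only 4 is left for (r2,c2).
row 2 has {2,4}; column 3 has {2,3,4} — only 1 is left for (r2,c3).
row 2 has {1,2,4}; column 4 has {2,4} — only 3 is left for (r2,c4).
row 3 has {1,2,4}; column 1 has {2,4} — only 3 is left for (r3,c1).
row 4 has {2,3,4}; column 4 has {2,3,4} — only 1 is left for (r4,c4).
row 1 has {2,3,4}; column 1 has {2,3,4} — only 1 is left for (r1,c1).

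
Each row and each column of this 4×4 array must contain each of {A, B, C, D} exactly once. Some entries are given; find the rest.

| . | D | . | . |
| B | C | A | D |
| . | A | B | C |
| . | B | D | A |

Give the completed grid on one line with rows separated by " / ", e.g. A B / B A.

A D C B / B C A D / D A B C / C B D A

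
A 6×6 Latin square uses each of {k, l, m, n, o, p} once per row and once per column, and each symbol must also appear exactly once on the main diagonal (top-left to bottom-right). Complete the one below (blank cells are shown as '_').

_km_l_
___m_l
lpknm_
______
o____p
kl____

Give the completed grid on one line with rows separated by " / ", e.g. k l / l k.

Cell (r3,c6): row 3 has {k,l,m,n,p}; column 6 has {l,p} → o.
Cell (r5,c5): row 5 has {o,p}; column 5 has {l,m}; the diagonal has {k} → n.
Cell (r6,c6): row 6 has {k,l}; column 6 has {l,o,p}; the diagonal has {k,n} → m.
Cell (r1,c1): row 1 has {k,l,m}; column 1 has {k,l,o}; the diagonal has {k,m,n} → p.
Cell (r1,c4): row 1 has {k,l,m,p}; column 4 has {m,n} → o.
Cell (r1,c6): row 1 has {k,l,m,o,p}; column 6 has {l,m,o,p} → n.
Cell (r2,c1): row 2 has {l,m}; column 1 has {k,l,o,p} → n.
Cell (r2,c2): row 2 has {l,m,n}; column 2 has {k,l,p}; the diagonal has {k,m,n,p} → o.
Cell (r2,c3): row 2 has {l,m,n,o}; column 3 has {k,m} → p.
Cell (r2,c5): row 2 has {l,m,n,o,p}; column 5 has {l,m,n} → k.
Cell (r4,c1): row 4 is empty so far; column 1 has {k,l,n,o,p} → m.
Cell (r4,c2): row 4 has {m}; column 2 has {k,l,o,p} → n.
Cell (r4,c4): row 4 has {m,n}; column 4 has {m,n,o}; the diagonal has {k,m,n,o,p} → l.
Cell (r4,c6): row 4 has {l,m,n}; column 6 has {l,m,n,o,p} → k.
Cell (r5,c2): row 5 has {n,o,p}; column 2 has {k,l,n,o,p} → m.
Cell (r5,c3): row 5 has {m,n,o,p}; column 3 has {k,m,p} → l.
Cell (r5,c4): row 5 has {l,m,n,o,p}; column 4 has {l,m,n,o} → k.
Cell (r6,c4): row 6 has {k,l,m}; column 4 has {k,l,m,n,o} → p.
Cell (r6,c5): row 6 has {k,l,m,p}; column 5 has {k,l,m,n} → o.
Cell (r4,c3): row 4 has {k,l,m,n}; column 3 has {k,l,m,p} → o.
Cell (r4,c5): row 4 has {k,l,m,n,o}; column 5 has {k,l,m,n,o} → p.
Cell (r6,c3): row 6 has {k,l,m,o,p}; column 3 has {k,l,m,o,p} → n.

p k m o l n / n o p m k l / l p k n m o / m n o l p k / o m l k n p / k l n p o m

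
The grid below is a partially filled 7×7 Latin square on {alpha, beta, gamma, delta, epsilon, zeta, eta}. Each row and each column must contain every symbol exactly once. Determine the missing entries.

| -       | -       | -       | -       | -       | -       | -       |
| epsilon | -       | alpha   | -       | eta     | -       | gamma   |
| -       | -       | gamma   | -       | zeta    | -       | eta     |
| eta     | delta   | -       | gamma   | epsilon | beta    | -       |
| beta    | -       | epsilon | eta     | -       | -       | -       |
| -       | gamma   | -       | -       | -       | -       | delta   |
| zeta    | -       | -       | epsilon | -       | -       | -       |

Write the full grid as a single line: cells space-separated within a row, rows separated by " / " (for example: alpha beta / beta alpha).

gamma zeta beta alpha delta eta epsilon / epsilon beta alpha delta eta zeta gamma / delta epsilon gamma beta zeta alpha eta / eta delta zeta gamma epsilon beta alpha / beta alpha epsilon eta gamma delta zeta / alpha gamma eta zeta beta epsilon delta / zeta eta delta epsilon alpha gamma beta

(r4,c3) = zeta
(r4,c7) = alpha
(r5,c7) = zeta
(r6,c1) = alpha
(r6,c5) = beta
(r7,c7) = beta
(r1,c7) = epsilon
(r3,c1) = delta
(r5,c2) = alpha
(r6,c3) = eta
(r6,c4) = zeta
(r6,c6) = epsilon
(r7,c2) = eta
(r7,c3) = delta
(r1,c1) = gamma
(r1,c3) = beta
(r3,c6) = alpha
(r7,c6) = gamma
(r1,c2) = zeta
(r2,c2) = beta
(r2,c4) = delta
(r2,c6) = zeta
(r3,c2) = epsilon
(r3,c4) = beta
(r5,c6) = delta
(r7,c5) = alpha
(r1,c4) = alpha
(r1,c5) = delta
(r1,c6) = eta
(r5,c5) = gamma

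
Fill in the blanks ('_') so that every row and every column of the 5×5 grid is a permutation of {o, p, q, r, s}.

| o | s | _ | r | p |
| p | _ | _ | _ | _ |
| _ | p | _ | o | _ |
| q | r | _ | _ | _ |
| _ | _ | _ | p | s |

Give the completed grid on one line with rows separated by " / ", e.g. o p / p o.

o s q r p / p o s q r / s p r o q / q r p s o / r q o p s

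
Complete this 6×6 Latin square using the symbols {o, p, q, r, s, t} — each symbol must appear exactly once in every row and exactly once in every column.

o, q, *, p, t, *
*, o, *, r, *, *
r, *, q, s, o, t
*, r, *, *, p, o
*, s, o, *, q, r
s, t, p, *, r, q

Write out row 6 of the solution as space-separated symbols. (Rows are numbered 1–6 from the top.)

s t p o r q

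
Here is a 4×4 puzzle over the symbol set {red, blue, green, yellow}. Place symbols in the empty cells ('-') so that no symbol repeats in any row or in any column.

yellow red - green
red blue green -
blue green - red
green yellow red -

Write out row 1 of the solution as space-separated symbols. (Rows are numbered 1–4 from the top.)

yellow red blue green

(r1,c3) = blue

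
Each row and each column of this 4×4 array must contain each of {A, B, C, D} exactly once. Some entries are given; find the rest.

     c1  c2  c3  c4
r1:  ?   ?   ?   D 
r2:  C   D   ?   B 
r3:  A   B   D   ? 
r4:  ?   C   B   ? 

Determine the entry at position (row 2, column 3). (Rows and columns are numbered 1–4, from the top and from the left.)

A

(r1,c1) = B
(r1,c2) = A
(r1,c3) = C
(r2,c3) = A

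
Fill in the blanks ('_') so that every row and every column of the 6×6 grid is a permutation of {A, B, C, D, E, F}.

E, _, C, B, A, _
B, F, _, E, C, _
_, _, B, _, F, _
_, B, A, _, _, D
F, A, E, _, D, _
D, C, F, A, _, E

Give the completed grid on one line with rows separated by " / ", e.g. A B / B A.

E D C B A F / B F D E C A / A E B D F C / C B A F E D / F A E C D B / D C F A B E

Cell (r1,c2): row 1 has {A,B,C,E}; column 2 has {A,B,C,F} → D.
Cell (r1,c6): row 1 has {A,B,C,D,E}; column 6 has {D,E} → F.
Cell (r2,c3): row 2 has {B,C,E,F}; column 3 has {A,B,C,E,F} → D.
Cell (r2,c6): row 2 has {B,C,D,E,F}; column 6 has {D,E,F} → A.
Cell (r3,c2): row 3 has {B,F}; column 2 has {A,B,C,D,F} → E.
Cell (r3,c6): row 3 has {B,E,F}; column 6 has {A,D,E,F} → C.
Cell (r4,c1): row 4 has {A,B,D}; column 1 has {B,D,E,F} → C.
Cell (r4,c4): row 4 has {A,B,C,D}; column 4 has {A,B,E} → F.
Cell (r4,c5): row 4 has {A,B,C,D,F}; column 5 has {A,C,D,F} → E.
Cell (r5,c4): row 5 has {A,D,E,F}; column 4 has {A,B,E,F} → C.
Cell (r5,c6): row 5 has {A,C,D,E,F}; column 6 has {A,C,D,E,F} → B.
Cell (r6,c5): row 6 has {A,C,D,E,F}; column 5 has {A,C,D,E,F} → B.
Cell (r3,c1): row 3 has {B,C,E,F}; column 1 has {B,C,D,E,F} → A.
Cell (r3,c4): row 3 has {A,B,C,E,F}; column 4 has {A,B,C,E,F} → D.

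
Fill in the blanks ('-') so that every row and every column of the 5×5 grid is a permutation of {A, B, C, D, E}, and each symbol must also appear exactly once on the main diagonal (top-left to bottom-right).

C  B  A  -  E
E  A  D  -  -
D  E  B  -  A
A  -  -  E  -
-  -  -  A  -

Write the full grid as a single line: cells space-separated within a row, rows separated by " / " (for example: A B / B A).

(r1,c4) = D
(r3,c4) = C
(r4,c3) = C
(r5,c1) = B
(r5,c3) = E
(r5,c5) = D
(r2,c4) = B
(r2,c5) = C
(r4,c2) = D
(r4,c5) = B
(r5,c2) = C

C B A D E / E A D B C / D E B C A / A D C E B / B C E A D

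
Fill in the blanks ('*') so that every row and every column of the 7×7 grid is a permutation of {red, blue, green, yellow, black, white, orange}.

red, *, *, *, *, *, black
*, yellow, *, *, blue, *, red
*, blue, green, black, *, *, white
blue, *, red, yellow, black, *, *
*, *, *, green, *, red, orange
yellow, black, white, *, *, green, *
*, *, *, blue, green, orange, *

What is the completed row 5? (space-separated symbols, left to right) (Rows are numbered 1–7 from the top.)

Cell (r3,c1): row 3 has {blue,green,black,white}; column 1 has {red,blue,yellow} → orange.
Cell (r3,c6): row 3 has {blue,green,black,white,orange}; column 6 has {red,green,orange} → yellow.
Cell (r4,c6): row 4 has {red,blue,yellow,black}; column 6 has {red,green,yellow,orange} → white.
Cell (r4,c7): row 4 has {red,blue,yellow,black,white}; column 7 has {red,black,white,orange} → green.
Cell (r5,c2): row 5 has {red,green,orange}; column 2 has {blue,yellow,black} → white.
Cell (r5,c5): row 5 has {red,green,white,orange}; column 5 has {blue,green,black} → yellow.
Cell (r6,c7): row 6 has {green,yellow,black,white}; column 7 has {red,green,black,white,orange} → blue.
Cell (r7,c2): row 7 has {blue,green,orange}; column 2 has {blue,yellow,black,white} → red.
Cell (r7,c7): row 7 has {red,blue,green,orange}; column 7 has {red,blue,green,black,white,orange} → yellow.
Cell (r1,c6): row 1 has {red,black}; column 6 has {red,green,yellow,white,orange} → blue.
Cell (r2,c6): row 2 has {red,blue,yellow}; column 6 has {red,blue,green,yellow,white,orange} → black.
Cell (r3,c5): row 3 has {blue,green,yellow,black,white,orange}; column 5 has {blue,green,yellow,black} → red.
Cell (r4,c2): row 4 has {red,blue,green,yellow,black,white}; column 2 has {red,blue,yellow,black,white} → orange.
Cell (r5,c1): row 5 has {red,green,yellow,white,orange}; column 1 has {red,blue,yellow,orange} → black.
Cell (r5,c3): row 5 has {red,green,yellow,black,white,orange}; column 3 has {red,green,white} → blue.

black white blue green yellow red orange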